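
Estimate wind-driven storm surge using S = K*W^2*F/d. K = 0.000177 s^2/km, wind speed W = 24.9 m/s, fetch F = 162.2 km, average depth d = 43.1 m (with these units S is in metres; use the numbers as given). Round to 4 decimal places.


S = K * W^2 * F / d
W^2 = 24.9^2 = 620.01
S = 0.000177 * 620.01 * 162.2 / 43.1
Numerator = 0.000177 * 620.01 * 162.2 = 17.800115
S = 17.800115 / 43.1 = 0.4130 m

0.4130


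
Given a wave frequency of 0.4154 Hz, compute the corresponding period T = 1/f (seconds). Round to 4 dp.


T = 1 / f
T = 1 / 0.4154
T = 2.4073 s

2.4073


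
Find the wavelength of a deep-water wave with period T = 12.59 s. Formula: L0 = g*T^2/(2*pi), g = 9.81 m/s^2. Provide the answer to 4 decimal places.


L0 = g * T^2 / (2 * pi)
L0 = 9.81 * 12.59^2 / (2 * pi)
L0 = 9.81 * 158.5081 / 6.28319
L0 = 1554.9645 / 6.28319
L0 = 247.4803 m

247.4803


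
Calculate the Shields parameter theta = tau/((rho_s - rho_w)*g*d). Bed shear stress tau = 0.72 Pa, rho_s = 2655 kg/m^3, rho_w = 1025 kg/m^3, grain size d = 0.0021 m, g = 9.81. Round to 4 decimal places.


theta = tau / ((rho_s - rho_w) * g * d)
rho_s - rho_w = 2655 - 1025 = 1630
Denominator = 1630 * 9.81 * 0.0021 = 33.579630
theta = 0.72 / 33.579630
theta = 0.0214

0.0214


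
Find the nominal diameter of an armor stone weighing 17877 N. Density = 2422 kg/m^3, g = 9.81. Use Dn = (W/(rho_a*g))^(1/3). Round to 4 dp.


V = W / (rho_a * g)
V = 17877 / (2422 * 9.81)
V = 17877 / 23759.82
V = 0.752405 m^3
Dn = V^(1/3) = 0.752405^(1/3)
Dn = 0.9095 m

0.9095


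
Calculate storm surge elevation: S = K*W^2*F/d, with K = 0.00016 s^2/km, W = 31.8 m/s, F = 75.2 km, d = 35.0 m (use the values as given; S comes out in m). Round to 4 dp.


S = K * W^2 * F / d
W^2 = 31.8^2 = 1011.24
S = 0.00016 * 1011.24 * 75.2 / 35.0
Numerator = 0.00016 * 1011.24 * 75.2 = 12.167240
S = 12.167240 / 35.0 = 0.3476 m

0.3476


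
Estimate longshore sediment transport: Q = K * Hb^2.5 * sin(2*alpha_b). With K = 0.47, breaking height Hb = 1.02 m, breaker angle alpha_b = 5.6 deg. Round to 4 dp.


Q = K * Hb^2.5 * sin(2 * alpha_b)
Hb^2.5 = 1.02^2.5 = 1.050752
sin(2 * 5.6) = sin(11.2) = 0.194234
Q = 0.47 * 1.050752 * 0.194234
Q = 0.0959 m^3/s

0.0959


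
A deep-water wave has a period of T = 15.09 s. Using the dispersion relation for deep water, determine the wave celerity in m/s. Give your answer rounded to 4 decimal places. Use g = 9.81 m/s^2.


We use the deep-water celerity formula:
C = g * T / (2 * pi)
C = 9.81 * 15.09 / (2 * 3.14159...)
C = 148.032900 / 6.283185
C = 23.5602 m/s

23.5602


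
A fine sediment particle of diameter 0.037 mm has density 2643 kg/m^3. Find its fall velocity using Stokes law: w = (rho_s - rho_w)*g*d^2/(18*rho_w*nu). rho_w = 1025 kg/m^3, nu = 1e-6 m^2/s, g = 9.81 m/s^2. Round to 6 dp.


w = (rho_s - rho_w) * g * d^2 / (18 * rho_w * nu)
d = 0.037 mm = 0.000037 m
rho_s - rho_w = 2643 - 1025 = 1618
Numerator = 1618 * 9.81 * (0.000037)^2 = 0.000021729562
Denominator = 18 * 1025 * 1e-6 = 0.018450
w = 0.001178 m/s

0.001178


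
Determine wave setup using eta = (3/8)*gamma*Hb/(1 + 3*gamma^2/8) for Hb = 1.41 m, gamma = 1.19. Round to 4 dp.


eta = (3/8) * gamma * Hb / (1 + 3*gamma^2/8)
Numerator = (3/8) * 1.19 * 1.41 = 0.629212
Denominator = 1 + 3*1.19^2/8 = 1 + 0.531038 = 1.531038
eta = 0.629212 / 1.531038
eta = 0.4110 m

0.4110


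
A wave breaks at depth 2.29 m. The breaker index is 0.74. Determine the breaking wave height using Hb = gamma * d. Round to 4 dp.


Hb = gamma * d
Hb = 0.74 * 2.29
Hb = 1.6946 m

1.6946


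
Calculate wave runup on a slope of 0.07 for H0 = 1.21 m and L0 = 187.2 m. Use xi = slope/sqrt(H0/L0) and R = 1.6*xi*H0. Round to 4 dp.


xi = slope / sqrt(H0/L0)
H0/L0 = 1.21/187.2 = 0.006464
sqrt(0.006464) = 0.080397
xi = 0.07 / 0.080397 = 0.870679
R = 1.6 * xi * H0 = 1.6 * 0.870679 * 1.21
R = 1.6856 m

1.6856


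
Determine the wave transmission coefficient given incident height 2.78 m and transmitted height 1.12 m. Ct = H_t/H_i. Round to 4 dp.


Ct = H_t / H_i
Ct = 1.12 / 2.78
Ct = 0.4029

0.4029


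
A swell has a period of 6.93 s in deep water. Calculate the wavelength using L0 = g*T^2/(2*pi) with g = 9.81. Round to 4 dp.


L0 = g * T^2 / (2 * pi)
L0 = 9.81 * 6.93^2 / (2 * pi)
L0 = 9.81 * 48.0249 / 6.28319
L0 = 471.1243 / 6.28319
L0 = 74.9818 m

74.9818


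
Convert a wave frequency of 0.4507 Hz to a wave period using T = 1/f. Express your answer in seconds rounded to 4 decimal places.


T = 1 / f
T = 1 / 0.4507
T = 2.2188 s

2.2188


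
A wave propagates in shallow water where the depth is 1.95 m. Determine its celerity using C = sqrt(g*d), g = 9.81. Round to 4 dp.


Using the shallow-water approximation:
C = sqrt(g * d) = sqrt(9.81 * 1.95)
C = sqrt(19.1295)
C = 4.3737 m/s

4.3737


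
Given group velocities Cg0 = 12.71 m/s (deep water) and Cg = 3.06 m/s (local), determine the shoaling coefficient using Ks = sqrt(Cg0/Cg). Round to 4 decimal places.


Ks = sqrt(Cg0 / Cg)
Ks = sqrt(12.71 / 3.06)
Ks = sqrt(4.1536)
Ks = 2.0380

2.0380


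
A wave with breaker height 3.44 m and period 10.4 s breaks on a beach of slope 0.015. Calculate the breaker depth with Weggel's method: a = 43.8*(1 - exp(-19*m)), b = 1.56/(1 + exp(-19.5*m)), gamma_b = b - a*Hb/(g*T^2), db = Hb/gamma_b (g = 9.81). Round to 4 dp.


a = 43.8 * (1 - exp(-19 * m))
exp(-19 * 0.015) = exp(-0.2850) = 0.752014
a = 43.8 * (1 - 0.752014) = 10.861776
b = 1.56 / (1 + exp(-19.5 * m))
exp(-19.5 * 0.015) = exp(-0.2925) = 0.746395
b = 1.56 / (1 + 0.746395) = 0.893269
Hb / (g * T^2) = 3.44 / (9.81 * 10.4^2) = 3.44 / 1061.0496 = 0.00324207
gamma_b = b - a * Hb/(g*T^2) = 0.893269 - 10.861776 * 0.00324207 = 0.858054
db = Hb / gamma_b = 3.44 / 0.858054
db = 4.0091 m

4.0091


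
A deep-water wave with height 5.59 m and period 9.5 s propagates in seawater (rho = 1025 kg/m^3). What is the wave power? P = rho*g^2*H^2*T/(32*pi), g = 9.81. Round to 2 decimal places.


P = rho * g^2 * H^2 * T / (32 * pi)
P = 1025 * 9.81^2 * 5.59^2 * 9.5 / (32 * pi)
P = 1025 * 96.2361 * 31.2481 * 9.5 / 100.53096
P = 291279.05 W/m

291279.05


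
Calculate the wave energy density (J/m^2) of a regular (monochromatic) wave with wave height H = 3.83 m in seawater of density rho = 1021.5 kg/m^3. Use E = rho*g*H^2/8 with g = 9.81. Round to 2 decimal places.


E = (1/8) * rho * g * H^2
E = (1/8) * 1021.5 * 9.81 * 3.83^2
E = 0.125 * 1021.5 * 9.81 * 14.6689
E = 18374.48 J/m^2

18374.48


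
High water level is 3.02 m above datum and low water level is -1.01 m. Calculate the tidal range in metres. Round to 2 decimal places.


Tidal range = High water - Low water
Tidal range = 3.02 - (-1.01)
Tidal range = 4.03 m

4.03


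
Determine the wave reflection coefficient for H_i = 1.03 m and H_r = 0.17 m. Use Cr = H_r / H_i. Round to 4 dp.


Cr = H_r / H_i
Cr = 0.17 / 1.03
Cr = 0.1650

0.1650


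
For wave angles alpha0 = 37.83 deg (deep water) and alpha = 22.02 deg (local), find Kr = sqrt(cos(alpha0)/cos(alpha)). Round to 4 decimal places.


Kr = sqrt(cos(alpha0) / cos(alpha))
cos(37.83) = 0.789834
cos(22.02) = 0.927053
Kr = sqrt(0.789834 / 0.927053)
Kr = sqrt(0.851984)
Kr = 0.9230

0.9230


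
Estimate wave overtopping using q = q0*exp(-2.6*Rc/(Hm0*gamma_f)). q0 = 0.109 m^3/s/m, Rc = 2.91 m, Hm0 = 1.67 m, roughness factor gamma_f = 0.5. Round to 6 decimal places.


q = q0 * exp(-2.6 * Rc / (Hm0 * gamma_f))
Exponent = -2.6 * 2.91 / (1.67 * 0.5)
= -2.6 * 2.91 / 0.8350
= -9.061078
exp(-9.061078) = 0.000116
q = 0.109 * 0.000116
q = 0.000013 m^3/s/m

0.000013


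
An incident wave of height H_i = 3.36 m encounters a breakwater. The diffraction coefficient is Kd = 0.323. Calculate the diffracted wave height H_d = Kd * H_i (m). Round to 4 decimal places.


H_d = Kd * H_i
H_d = 0.323 * 3.36
H_d = 1.0853 m

1.0853


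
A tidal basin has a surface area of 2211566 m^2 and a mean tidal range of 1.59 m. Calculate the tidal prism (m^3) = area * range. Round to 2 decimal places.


Tidal prism = Area * Tidal range
P = 2211566 * 1.59
P = 3516389.94 m^3

3516389.94


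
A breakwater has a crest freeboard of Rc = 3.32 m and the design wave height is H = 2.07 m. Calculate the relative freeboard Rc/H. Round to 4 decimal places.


Relative freeboard = Rc / H
= 3.32 / 2.07
= 1.6039

1.6039


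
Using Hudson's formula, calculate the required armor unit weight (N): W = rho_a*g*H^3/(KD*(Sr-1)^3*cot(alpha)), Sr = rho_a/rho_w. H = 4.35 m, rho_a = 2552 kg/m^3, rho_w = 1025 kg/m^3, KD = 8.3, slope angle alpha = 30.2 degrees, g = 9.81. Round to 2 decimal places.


Sr = rho_a / rho_w = 2552 / 1025 = 2.489756
(Sr - 1) = 1.489756
(Sr - 1)^3 = 3.306325
cot(30.2) = 1 / tan(30.2) = 1 / 0.582014 = 1.718172
Numerator = 2552 * 9.81 * 4.35^3 = 2060712.7032
Denominator = 8.3 * 3.306325 * 1.718172 = 47.150929
W = 2060712.7032 / 47.150929
W = 43704.60 N

43704.60


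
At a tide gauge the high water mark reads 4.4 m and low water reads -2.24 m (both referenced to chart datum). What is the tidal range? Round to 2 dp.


Tidal range = High water - Low water
Tidal range = 4.4 - (-2.24)
Tidal range = 6.64 m

6.64


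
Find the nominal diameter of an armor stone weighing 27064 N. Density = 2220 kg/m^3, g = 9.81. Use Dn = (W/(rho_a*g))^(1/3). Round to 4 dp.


V = W / (rho_a * g)
V = 27064 / (2220 * 9.81)
V = 27064 / 21778.20
V = 1.242711 m^3
Dn = V^(1/3) = 1.242711^(1/3)
Dn = 1.0751 m

1.0751


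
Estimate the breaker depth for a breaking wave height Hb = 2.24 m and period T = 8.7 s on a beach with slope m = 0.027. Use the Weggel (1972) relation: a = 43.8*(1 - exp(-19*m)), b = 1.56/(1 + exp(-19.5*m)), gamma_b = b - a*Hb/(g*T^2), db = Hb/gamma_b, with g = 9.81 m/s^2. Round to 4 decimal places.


a = 43.8 * (1 - exp(-19 * m))
exp(-19 * 0.027) = exp(-0.5130) = 0.598697
a = 43.8 * (1 - 0.598697) = 17.577081
b = 1.56 / (1 + exp(-19.5 * m))
exp(-19.5 * 0.027) = exp(-0.5265) = 0.590669
b = 1.56 / (1 + 0.590669) = 0.980720
Hb / (g * T^2) = 2.24 / (9.81 * 8.7^2) = 2.24 / 742.5189 = 0.00301676
gamma_b = b - a * Hb/(g*T^2) = 0.980720 - 17.577081 * 0.00301676 = 0.927694
db = Hb / gamma_b = 2.24 / 0.927694
db = 2.4146 m

2.4146


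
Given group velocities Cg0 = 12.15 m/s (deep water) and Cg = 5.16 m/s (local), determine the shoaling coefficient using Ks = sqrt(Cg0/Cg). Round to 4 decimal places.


Ks = sqrt(Cg0 / Cg)
Ks = sqrt(12.15 / 5.16)
Ks = sqrt(2.3547)
Ks = 1.5345

1.5345


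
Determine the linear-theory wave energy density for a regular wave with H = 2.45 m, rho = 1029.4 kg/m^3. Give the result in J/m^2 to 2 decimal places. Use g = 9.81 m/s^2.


E = (1/8) * rho * g * H^2
E = (1/8) * 1029.4 * 9.81 * 2.45^2
E = 0.125 * 1029.4 * 9.81 * 6.0025
E = 7576.97 J/m^2

7576.97


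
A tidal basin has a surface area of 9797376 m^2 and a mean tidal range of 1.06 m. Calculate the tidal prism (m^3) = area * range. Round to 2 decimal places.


Tidal prism = Area * Tidal range
P = 9797376 * 1.06
P = 10385218.56 m^3

10385218.56


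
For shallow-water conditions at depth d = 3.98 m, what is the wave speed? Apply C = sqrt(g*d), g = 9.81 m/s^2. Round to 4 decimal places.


Using the shallow-water approximation:
C = sqrt(g * d) = sqrt(9.81 * 3.98)
C = sqrt(39.0438)
C = 6.2485 m/s

6.2485


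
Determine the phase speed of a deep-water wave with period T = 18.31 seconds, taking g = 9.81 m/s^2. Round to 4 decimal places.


We use the deep-water celerity formula:
C = g * T / (2 * pi)
C = 9.81 * 18.31 / (2 * 3.14159...)
C = 179.621100 / 6.283185
C = 28.5876 m/s

28.5876


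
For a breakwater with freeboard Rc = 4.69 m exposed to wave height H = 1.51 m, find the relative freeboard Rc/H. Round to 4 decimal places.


Relative freeboard = Rc / H
= 4.69 / 1.51
= 3.1060

3.1060


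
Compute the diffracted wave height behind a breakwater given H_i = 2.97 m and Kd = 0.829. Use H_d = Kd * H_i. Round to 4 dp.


H_d = Kd * H_i
H_d = 0.829 * 2.97
H_d = 2.4621 m

2.4621


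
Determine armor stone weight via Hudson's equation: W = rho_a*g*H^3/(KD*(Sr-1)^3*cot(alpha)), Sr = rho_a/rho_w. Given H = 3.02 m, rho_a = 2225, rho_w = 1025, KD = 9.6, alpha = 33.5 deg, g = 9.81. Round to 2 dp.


Sr = rho_a / rho_w = 2225 / 1025 = 2.170732
(Sr - 1) = 1.170732
(Sr - 1)^3 = 1.604620
cot(33.5) = 1 / tan(33.5) = 1 / 0.661886 = 1.510835
Numerator = 2225 * 9.81 * 3.02^3 = 601201.2177
Denominator = 9.6 * 1.604620 * 1.510835 = 23.273434
W = 601201.2177 / 23.273434
W = 25832.08 N

25832.08


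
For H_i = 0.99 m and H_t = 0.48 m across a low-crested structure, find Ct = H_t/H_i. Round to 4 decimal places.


Ct = H_t / H_i
Ct = 0.48 / 0.99
Ct = 0.4848

0.4848


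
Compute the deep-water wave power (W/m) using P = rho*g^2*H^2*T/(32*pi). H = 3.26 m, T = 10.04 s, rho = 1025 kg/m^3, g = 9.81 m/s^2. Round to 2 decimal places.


P = rho * g^2 * H^2 * T / (32 * pi)
P = 1025 * 9.81^2 * 3.26^2 * 10.04 / (32 * pi)
P = 1025 * 96.2361 * 10.6276 * 10.04 / 100.53096
P = 104696.21 W/m

104696.21


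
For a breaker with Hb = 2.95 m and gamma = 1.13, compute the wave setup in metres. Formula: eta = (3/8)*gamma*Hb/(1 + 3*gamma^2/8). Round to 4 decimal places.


eta = (3/8) * gamma * Hb / (1 + 3*gamma^2/8)
Numerator = (3/8) * 1.13 * 2.95 = 1.250062
Denominator = 1 + 3*1.13^2/8 = 1 + 0.478838 = 1.478838
eta = 1.250062 / 1.478838
eta = 0.8453 m

0.8453


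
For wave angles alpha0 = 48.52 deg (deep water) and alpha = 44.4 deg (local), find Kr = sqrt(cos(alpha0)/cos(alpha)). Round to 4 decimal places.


Kr = sqrt(cos(alpha0) / cos(alpha))
cos(48.52) = 0.662359
cos(44.4) = 0.714473
Kr = sqrt(0.662359 / 0.714473)
Kr = sqrt(0.927059)
Kr = 0.9628

0.9628


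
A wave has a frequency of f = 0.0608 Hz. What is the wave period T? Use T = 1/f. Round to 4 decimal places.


T = 1 / f
T = 1 / 0.0608
T = 16.4474 s

16.4474


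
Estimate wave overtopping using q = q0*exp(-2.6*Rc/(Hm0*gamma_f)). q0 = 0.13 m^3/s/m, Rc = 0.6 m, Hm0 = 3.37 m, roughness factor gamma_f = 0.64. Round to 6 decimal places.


q = q0 * exp(-2.6 * Rc / (Hm0 * gamma_f))
Exponent = -2.6 * 0.6 / (3.37 * 0.64)
= -2.6 * 0.6 / 2.1568
= -0.723294
exp(-0.723294) = 0.485152
q = 0.13 * 0.485152
q = 0.063070 m^3/s/m

0.063070


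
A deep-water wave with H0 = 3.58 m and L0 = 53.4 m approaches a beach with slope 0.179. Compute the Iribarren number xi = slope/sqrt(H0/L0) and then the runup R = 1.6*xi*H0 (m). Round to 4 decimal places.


xi = slope / sqrt(H0/L0)
H0/L0 = 3.58/53.4 = 0.067041
sqrt(0.067041) = 0.258923
xi = 0.179 / 0.258923 = 0.691325
R = 1.6 * xi * H0 = 1.6 * 0.691325 * 3.58
R = 3.9599 m

3.9599


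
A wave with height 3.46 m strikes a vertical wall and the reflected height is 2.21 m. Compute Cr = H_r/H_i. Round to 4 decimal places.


Cr = H_r / H_i
Cr = 2.21 / 3.46
Cr = 0.6387

0.6387


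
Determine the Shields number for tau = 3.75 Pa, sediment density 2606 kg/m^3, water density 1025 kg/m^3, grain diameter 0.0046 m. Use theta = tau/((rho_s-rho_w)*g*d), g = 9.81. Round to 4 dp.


theta = tau / ((rho_s - rho_w) * g * d)
rho_s - rho_w = 2606 - 1025 = 1581
Denominator = 1581 * 9.81 * 0.0046 = 71.344206
theta = 3.75 / 71.344206
theta = 0.0526

0.0526


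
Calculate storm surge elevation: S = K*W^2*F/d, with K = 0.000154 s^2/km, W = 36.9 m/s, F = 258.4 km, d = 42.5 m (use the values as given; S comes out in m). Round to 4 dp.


S = K * W^2 * F / d
W^2 = 36.9^2 = 1361.61
S = 0.000154 * 1361.61 * 258.4 / 42.5
Numerator = 0.000154 * 1361.61 * 258.4 = 54.183364
S = 54.183364 / 42.5 = 1.2749 m

1.2749


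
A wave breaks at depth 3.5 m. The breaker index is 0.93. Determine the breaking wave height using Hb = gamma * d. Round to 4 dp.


Hb = gamma * d
Hb = 0.93 * 3.5
Hb = 3.2550 m

3.2550


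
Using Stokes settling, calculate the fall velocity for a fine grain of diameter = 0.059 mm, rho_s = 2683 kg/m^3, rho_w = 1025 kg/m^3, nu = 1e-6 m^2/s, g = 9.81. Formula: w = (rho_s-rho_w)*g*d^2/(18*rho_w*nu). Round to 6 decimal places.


w = (rho_s - rho_w) * g * d^2 / (18 * rho_w * nu)
d = 0.059 mm = 0.000059 m
rho_s - rho_w = 2683 - 1025 = 1658
Numerator = 1658 * 9.81 * (0.000059)^2 = 0.000056618395
Denominator = 18 * 1025 * 1e-6 = 0.018450
w = 0.003069 m/s

0.003069


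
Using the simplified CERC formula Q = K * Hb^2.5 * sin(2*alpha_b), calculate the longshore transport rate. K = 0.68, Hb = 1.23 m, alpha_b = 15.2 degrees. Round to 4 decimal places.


Q = K * Hb^2.5 * sin(2 * alpha_b)
Hb^2.5 = 1.23^2.5 = 1.677887
sin(2 * 15.2) = sin(30.4) = 0.506034
Q = 0.68 * 1.677887 * 0.506034
Q = 0.5774 m^3/s

0.5774


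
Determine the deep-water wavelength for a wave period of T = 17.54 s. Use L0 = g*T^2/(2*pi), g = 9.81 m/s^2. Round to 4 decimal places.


L0 = g * T^2 / (2 * pi)
L0 = 9.81 * 17.54^2 / (2 * pi)
L0 = 9.81 * 307.6516 / 6.28319
L0 = 3018.0622 / 6.28319
L0 = 480.3395 m

480.3395


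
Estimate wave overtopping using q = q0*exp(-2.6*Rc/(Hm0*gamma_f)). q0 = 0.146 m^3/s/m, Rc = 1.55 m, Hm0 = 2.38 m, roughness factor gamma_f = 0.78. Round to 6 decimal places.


q = q0 * exp(-2.6 * Rc / (Hm0 * gamma_f))
Exponent = -2.6 * 1.55 / (2.38 * 0.78)
= -2.6 * 1.55 / 1.8564
= -2.170868
exp(-2.170868) = 0.114079
q = 0.146 * 0.114079
q = 0.016655 m^3/s/m

0.016655


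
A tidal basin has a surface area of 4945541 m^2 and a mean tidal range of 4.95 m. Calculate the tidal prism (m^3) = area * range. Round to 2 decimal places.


Tidal prism = Area * Tidal range
P = 4945541 * 4.95
P = 24480427.95 m^3

24480427.95


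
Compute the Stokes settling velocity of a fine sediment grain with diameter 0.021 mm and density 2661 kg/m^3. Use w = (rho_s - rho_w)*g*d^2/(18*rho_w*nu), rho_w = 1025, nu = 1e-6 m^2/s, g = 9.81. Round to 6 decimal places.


w = (rho_s - rho_w) * g * d^2 / (18 * rho_w * nu)
d = 0.021 mm = 0.000021 m
rho_s - rho_w = 2661 - 1025 = 1636
Numerator = 1636 * 9.81 * (0.000021)^2 = 0.000007077680
Denominator = 18 * 1025 * 1e-6 = 0.018450
w = 0.000384 m/s

0.000384


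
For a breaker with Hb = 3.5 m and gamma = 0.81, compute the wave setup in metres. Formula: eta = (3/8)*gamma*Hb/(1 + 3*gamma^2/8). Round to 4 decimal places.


eta = (3/8) * gamma * Hb / (1 + 3*gamma^2/8)
Numerator = (3/8) * 0.81 * 3.5 = 1.063125
Denominator = 1 + 3*0.81^2/8 = 1 + 0.246038 = 1.246038
eta = 1.063125 / 1.246038
eta = 0.8532 m

0.8532


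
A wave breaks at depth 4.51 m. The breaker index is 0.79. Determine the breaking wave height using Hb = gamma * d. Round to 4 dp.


Hb = gamma * d
Hb = 0.79 * 4.51
Hb = 3.5629 m

3.5629


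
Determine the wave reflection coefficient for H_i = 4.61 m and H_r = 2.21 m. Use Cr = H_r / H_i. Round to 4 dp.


Cr = H_r / H_i
Cr = 2.21 / 4.61
Cr = 0.4794

0.4794


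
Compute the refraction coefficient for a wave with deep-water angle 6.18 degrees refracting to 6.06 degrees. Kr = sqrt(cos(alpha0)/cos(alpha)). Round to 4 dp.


Kr = sqrt(cos(alpha0) / cos(alpha))
cos(6.18) = 0.994189
cos(6.06) = 0.994412
Kr = sqrt(0.994189 / 0.994412)
Kr = sqrt(0.999775)
Kr = 0.9999

0.9999


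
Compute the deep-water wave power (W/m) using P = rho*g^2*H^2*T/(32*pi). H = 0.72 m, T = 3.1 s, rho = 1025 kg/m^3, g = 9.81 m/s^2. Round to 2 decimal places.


P = rho * g^2 * H^2 * T / (32 * pi)
P = 1025 * 9.81^2 * 0.72^2 * 3.1 / (32 * pi)
P = 1025 * 96.2361 * 0.5184 * 3.1 / 100.53096
P = 1576.84 W/m

1576.84


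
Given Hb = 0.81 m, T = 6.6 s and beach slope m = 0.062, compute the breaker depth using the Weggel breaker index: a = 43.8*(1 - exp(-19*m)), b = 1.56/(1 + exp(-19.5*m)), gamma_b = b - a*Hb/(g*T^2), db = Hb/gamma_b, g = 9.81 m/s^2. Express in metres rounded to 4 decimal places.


a = 43.8 * (1 - exp(-19 * m))
exp(-19 * 0.062) = exp(-1.1780) = 0.307894
a = 43.8 * (1 - 0.307894) = 30.314247
b = 1.56 / (1 + exp(-19.5 * m))
exp(-19.5 * 0.062) = exp(-1.2090) = 0.298496
b = 1.56 / (1 + 0.298496) = 1.201390
Hb / (g * T^2) = 0.81 / (9.81 * 6.6^2) = 0.81 / 427.3236 = 0.00189552
gamma_b = b - a * Hb/(g*T^2) = 1.201390 - 30.314247 * 0.00189552 = 1.143929
db = Hb / gamma_b = 0.81 / 1.143929
db = 0.7081 m

0.7081


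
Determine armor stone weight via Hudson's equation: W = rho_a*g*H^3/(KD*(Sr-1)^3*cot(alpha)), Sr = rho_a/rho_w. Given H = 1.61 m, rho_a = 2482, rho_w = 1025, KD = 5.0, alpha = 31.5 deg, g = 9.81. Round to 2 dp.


Sr = rho_a / rho_w = 2482 / 1025 = 2.421463
(Sr - 1) = 1.421463
(Sr - 1)^3 = 2.872150
cot(31.5) = 1 / tan(31.5) = 1 / 0.612801 = 1.631852
Numerator = 2482 * 9.81 * 1.61^3 = 101612.7986
Denominator = 5.0 * 2.872150 * 1.631852 = 23.434611
W = 101612.7986 / 23.434611
W = 4336.01 N

4336.01


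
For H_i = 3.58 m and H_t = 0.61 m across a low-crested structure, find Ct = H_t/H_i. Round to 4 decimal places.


Ct = H_t / H_i
Ct = 0.61 / 3.58
Ct = 0.1704

0.1704


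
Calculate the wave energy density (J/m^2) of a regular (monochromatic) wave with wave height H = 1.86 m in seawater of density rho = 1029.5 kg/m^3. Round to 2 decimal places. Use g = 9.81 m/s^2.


E = (1/8) * rho * g * H^2
E = (1/8) * 1029.5 * 9.81 * 1.86^2
E = 0.125 * 1029.5 * 9.81 * 3.4596
E = 4367.48 J/m^2

4367.48


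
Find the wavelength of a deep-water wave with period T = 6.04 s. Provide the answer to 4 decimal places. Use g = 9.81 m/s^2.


L0 = g * T^2 / (2 * pi)
L0 = 9.81 * 6.04^2 / (2 * pi)
L0 = 9.81 * 36.4816 / 6.28319
L0 = 357.8845 / 6.28319
L0 = 56.9591 m

56.9591


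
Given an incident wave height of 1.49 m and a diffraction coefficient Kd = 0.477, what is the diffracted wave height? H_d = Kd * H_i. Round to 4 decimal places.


H_d = Kd * H_i
H_d = 0.477 * 1.49
H_d = 0.7107 m

0.7107


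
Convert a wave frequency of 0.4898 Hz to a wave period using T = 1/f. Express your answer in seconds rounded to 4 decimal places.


T = 1 / f
T = 1 / 0.4898
T = 2.0416 s

2.0416


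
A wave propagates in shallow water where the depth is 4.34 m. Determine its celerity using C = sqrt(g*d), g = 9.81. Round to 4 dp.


Using the shallow-water approximation:
C = sqrt(g * d) = sqrt(9.81 * 4.34)
C = sqrt(42.5754)
C = 6.5250 m/s

6.5250


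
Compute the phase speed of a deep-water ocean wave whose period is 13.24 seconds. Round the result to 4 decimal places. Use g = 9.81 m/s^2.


We use the deep-water celerity formula:
C = g * T / (2 * pi)
C = 9.81 * 13.24 / (2 * 3.14159...)
C = 129.884400 / 6.283185
C = 20.6717 m/s

20.6717


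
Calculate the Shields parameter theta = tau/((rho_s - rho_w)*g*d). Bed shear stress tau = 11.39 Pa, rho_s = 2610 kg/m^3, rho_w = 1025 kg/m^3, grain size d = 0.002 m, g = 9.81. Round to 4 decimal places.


theta = tau / ((rho_s - rho_w) * g * d)
rho_s - rho_w = 2610 - 1025 = 1585
Denominator = 1585 * 9.81 * 0.002 = 31.097700
theta = 11.39 / 31.097700
theta = 0.3663

0.3663


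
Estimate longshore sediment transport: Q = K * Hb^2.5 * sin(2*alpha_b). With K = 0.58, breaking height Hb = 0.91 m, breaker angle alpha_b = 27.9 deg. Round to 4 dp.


Q = K * Hb^2.5 * sin(2 * alpha_b)
Hb^2.5 = 0.91^2.5 = 0.789957
sin(2 * 27.9) = sin(55.8) = 0.827081
Q = 0.58 * 0.789957 * 0.827081
Q = 0.3789 m^3/s

0.3789


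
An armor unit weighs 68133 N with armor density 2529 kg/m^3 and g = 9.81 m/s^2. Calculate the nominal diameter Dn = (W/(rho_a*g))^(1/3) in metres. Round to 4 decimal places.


V = W / (rho_a * g)
V = 68133 / (2529 * 9.81)
V = 68133 / 24809.49
V = 2.746248 m^3
Dn = V^(1/3) = 2.746248^(1/3)
Dn = 1.4004 m

1.4004


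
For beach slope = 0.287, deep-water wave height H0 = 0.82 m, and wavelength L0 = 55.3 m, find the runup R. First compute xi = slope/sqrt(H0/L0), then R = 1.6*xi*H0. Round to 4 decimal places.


xi = slope / sqrt(H0/L0)
H0/L0 = 0.82/55.3 = 0.014828
sqrt(0.014828) = 0.121771
xi = 0.287 / 0.121771 = 2.356880
R = 1.6 * xi * H0 = 1.6 * 2.356880 * 0.82
R = 3.0922 m

3.0922


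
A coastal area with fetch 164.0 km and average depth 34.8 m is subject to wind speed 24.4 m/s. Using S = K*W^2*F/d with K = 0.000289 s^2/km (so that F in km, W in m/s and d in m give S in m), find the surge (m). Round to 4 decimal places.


S = K * W^2 * F / d
W^2 = 24.4^2 = 595.36
S = 0.000289 * 595.36 * 164.0 / 34.8
Numerator = 0.000289 * 595.36 * 164.0 = 28.217683
S = 28.217683 / 34.8 = 0.8109 m

0.8109


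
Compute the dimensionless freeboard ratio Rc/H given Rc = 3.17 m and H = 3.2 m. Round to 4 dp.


Relative freeboard = Rc / H
= 3.17 / 3.2
= 0.9906

0.9906


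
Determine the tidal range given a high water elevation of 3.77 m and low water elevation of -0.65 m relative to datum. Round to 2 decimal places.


Tidal range = High water - Low water
Tidal range = 3.77 - (-0.65)
Tidal range = 4.42 m

4.42


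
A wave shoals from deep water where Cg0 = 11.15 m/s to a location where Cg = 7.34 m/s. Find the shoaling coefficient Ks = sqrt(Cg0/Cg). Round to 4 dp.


Ks = sqrt(Cg0 / Cg)
Ks = sqrt(11.15 / 7.34)
Ks = sqrt(1.5191)
Ks = 1.2325

1.2325


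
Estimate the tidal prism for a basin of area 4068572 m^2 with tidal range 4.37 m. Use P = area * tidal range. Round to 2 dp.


Tidal prism = Area * Tidal range
P = 4068572 * 4.37
P = 17779659.64 m^3

17779659.64


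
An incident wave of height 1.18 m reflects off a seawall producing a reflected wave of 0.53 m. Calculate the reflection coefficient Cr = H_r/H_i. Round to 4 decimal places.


Cr = H_r / H_i
Cr = 0.53 / 1.18
Cr = 0.4492

0.4492


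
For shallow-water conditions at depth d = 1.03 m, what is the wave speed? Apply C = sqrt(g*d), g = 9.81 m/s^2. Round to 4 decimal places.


Using the shallow-water approximation:
C = sqrt(g * d) = sqrt(9.81 * 1.03)
C = sqrt(10.1043)
C = 3.1787 m/s

3.1787


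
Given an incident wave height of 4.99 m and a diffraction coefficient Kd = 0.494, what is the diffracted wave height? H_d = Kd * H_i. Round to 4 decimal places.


H_d = Kd * H_i
H_d = 0.494 * 4.99
H_d = 2.4651 m

2.4651


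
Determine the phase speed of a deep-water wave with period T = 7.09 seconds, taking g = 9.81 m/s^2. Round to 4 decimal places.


We use the deep-water celerity formula:
C = g * T / (2 * pi)
C = 9.81 * 7.09 / (2 * 3.14159...)
C = 69.552900 / 6.283185
C = 11.0697 m/s

11.0697


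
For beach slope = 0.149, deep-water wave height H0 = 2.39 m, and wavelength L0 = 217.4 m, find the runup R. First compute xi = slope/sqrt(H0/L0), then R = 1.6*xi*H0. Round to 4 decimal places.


xi = slope / sqrt(H0/L0)
H0/L0 = 2.39/217.4 = 0.010994
sqrt(0.010994) = 0.104850
xi = 0.149 / 0.104850 = 1.421075
R = 1.6 * xi * H0 = 1.6 * 1.421075 * 2.39
R = 5.4342 m

5.4342


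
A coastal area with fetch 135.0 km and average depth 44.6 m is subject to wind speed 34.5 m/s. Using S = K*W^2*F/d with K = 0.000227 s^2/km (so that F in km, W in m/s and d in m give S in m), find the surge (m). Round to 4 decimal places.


S = K * W^2 * F / d
W^2 = 34.5^2 = 1190.25
S = 0.000227 * 1190.25 * 135.0 / 44.6
Numerator = 0.000227 * 1190.25 * 135.0 = 36.475211
S = 36.475211 / 44.6 = 0.8178 m

0.8178


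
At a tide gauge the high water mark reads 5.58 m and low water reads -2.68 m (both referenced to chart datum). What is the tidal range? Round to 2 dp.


Tidal range = High water - Low water
Tidal range = 5.58 - (-2.68)
Tidal range = 8.26 m

8.26


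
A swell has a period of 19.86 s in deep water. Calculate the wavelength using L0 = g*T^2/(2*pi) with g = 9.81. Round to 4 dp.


L0 = g * T^2 / (2 * pi)
L0 = 9.81 * 19.86^2 / (2 * pi)
L0 = 9.81 * 394.4196 / 6.28319
L0 = 3869.2563 / 6.28319
L0 = 615.8113 m

615.8113


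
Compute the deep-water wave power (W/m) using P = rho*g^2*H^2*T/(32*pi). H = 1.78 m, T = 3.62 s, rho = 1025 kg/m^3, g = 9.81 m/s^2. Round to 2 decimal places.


P = rho * g^2 * H^2 * T / (32 * pi)
P = 1025 * 9.81^2 * 1.78^2 * 3.62 / (32 * pi)
P = 1025 * 96.2361 * 3.1684 * 3.62 / 100.53096
P = 11254.10 W/m

11254.10


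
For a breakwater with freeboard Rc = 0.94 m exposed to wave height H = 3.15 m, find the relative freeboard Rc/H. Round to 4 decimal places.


Relative freeboard = Rc / H
= 0.94 / 3.15
= 0.2984

0.2984


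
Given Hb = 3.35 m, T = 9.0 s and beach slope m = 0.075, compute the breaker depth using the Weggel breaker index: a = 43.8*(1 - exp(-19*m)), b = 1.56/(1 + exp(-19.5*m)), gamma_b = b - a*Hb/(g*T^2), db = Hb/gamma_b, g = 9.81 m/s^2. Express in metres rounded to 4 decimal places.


a = 43.8 * (1 - exp(-19 * m))
exp(-19 * 0.075) = exp(-1.4250) = 0.240508
a = 43.8 * (1 - 0.240508) = 33.265729
b = 1.56 / (1 + exp(-19.5 * m))
exp(-19.5 * 0.075) = exp(-1.4625) = 0.231656
b = 1.56 / (1 + 0.231656) = 1.266587
Hb / (g * T^2) = 3.35 / (9.81 * 9.0^2) = 3.35 / 794.6100 = 0.00421590
gamma_b = b - a * Hb/(g*T^2) = 1.266587 - 33.265729 * 0.00421590 = 1.126342
db = Hb / gamma_b = 3.35 / 1.126342
db = 2.9742 m

2.9742


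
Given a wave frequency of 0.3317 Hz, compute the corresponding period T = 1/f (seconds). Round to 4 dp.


T = 1 / f
T = 1 / 0.3317
T = 3.0148 s

3.0148


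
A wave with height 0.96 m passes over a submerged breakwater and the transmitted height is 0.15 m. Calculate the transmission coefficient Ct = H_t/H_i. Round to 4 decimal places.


Ct = H_t / H_i
Ct = 0.15 / 0.96
Ct = 0.1563

0.1563


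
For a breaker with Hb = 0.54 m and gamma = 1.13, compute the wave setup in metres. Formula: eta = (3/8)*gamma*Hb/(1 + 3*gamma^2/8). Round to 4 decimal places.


eta = (3/8) * gamma * Hb / (1 + 3*gamma^2/8)
Numerator = (3/8) * 1.13 * 0.54 = 0.228825
Denominator = 1 + 3*1.13^2/8 = 1 + 0.478838 = 1.478838
eta = 0.228825 / 1.478838
eta = 0.1547 m

0.1547


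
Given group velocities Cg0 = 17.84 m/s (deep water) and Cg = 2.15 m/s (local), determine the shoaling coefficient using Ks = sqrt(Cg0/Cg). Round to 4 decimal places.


Ks = sqrt(Cg0 / Cg)
Ks = sqrt(17.84 / 2.15)
Ks = sqrt(8.2977)
Ks = 2.8806

2.8806


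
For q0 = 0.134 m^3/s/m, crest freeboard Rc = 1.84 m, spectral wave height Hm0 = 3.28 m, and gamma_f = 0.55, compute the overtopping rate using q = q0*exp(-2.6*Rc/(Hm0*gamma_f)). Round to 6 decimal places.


q = q0 * exp(-2.6 * Rc / (Hm0 * gamma_f))
Exponent = -2.6 * 1.84 / (3.28 * 0.55)
= -2.6 * 1.84 / 1.8040
= -2.651885
exp(-2.651885) = 0.070518
q = 0.134 * 0.070518
q = 0.009449 m^3/s/m

0.009449


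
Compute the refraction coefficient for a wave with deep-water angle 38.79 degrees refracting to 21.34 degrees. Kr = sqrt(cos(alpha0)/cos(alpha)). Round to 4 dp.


Kr = sqrt(cos(alpha0) / cos(alpha))
cos(38.79) = 0.779447
cos(21.34) = 0.931437
Kr = sqrt(0.779447 / 0.931437)
Kr = sqrt(0.836822)
Kr = 0.9148

0.9148


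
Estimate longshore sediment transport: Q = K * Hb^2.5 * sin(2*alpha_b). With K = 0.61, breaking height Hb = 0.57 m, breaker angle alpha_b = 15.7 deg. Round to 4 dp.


Q = K * Hb^2.5 * sin(2 * alpha_b)
Hb^2.5 = 0.57^2.5 = 0.245294
sin(2 * 15.7) = sin(31.4) = 0.521010
Q = 0.61 * 0.245294 * 0.521010
Q = 0.0780 m^3/s

0.0780


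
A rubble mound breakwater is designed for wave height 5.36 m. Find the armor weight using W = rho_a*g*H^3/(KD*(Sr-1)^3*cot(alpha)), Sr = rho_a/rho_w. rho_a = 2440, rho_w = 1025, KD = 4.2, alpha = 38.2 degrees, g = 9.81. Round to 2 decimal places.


Sr = rho_a / rho_w = 2440 / 1025 = 2.380488
(Sr - 1) = 1.380488
(Sr - 1)^3 = 2.630860
cot(38.2) = 1 / tan(38.2) = 1 / 0.786922 = 1.270773
Numerator = 2440 * 9.81 * 5.36^3 = 3685981.9383
Denominator = 4.2 * 2.630860 * 1.270773 = 14.041552
W = 3685981.9383 / 14.041552
W = 262505.31 N

262505.31


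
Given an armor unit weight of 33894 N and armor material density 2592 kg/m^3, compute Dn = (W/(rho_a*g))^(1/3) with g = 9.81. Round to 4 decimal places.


V = W / (rho_a * g)
V = 33894 / (2592 * 9.81)
V = 33894 / 25427.52
V = 1.332965 m^3
Dn = V^(1/3) = 1.332965^(1/3)
Dn = 1.1005 m

1.1005


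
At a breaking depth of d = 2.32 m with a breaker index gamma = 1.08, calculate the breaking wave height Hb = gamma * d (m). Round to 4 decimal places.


Hb = gamma * d
Hb = 1.08 * 2.32
Hb = 2.5056 m

2.5056


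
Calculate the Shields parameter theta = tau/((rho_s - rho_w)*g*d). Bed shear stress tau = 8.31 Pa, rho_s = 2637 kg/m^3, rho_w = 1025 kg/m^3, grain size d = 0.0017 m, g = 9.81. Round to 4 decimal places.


theta = tau / ((rho_s - rho_w) * g * d)
rho_s - rho_w = 2637 - 1025 = 1612
Denominator = 1612 * 9.81 * 0.0017 = 26.883324
theta = 8.31 / 26.883324
theta = 0.3091

0.3091


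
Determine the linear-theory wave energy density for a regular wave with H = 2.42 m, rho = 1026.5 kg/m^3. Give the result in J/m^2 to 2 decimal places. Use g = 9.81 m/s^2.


E = (1/8) * rho * g * H^2
E = (1/8) * 1026.5 * 9.81 * 2.42^2
E = 0.125 * 1026.5 * 9.81 * 5.8564
E = 7371.72 J/m^2

7371.72


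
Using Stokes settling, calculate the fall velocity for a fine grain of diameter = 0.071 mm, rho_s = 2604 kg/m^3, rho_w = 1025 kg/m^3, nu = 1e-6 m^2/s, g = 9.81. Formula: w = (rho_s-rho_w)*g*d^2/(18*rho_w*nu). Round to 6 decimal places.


w = (rho_s - rho_w) * g * d^2 / (18 * rho_w * nu)
d = 0.071 mm = 0.000071 m
rho_s - rho_w = 2604 - 1025 = 1579
Numerator = 1579 * 9.81 * (0.000071)^2 = 0.000078085040
Denominator = 18 * 1025 * 1e-6 = 0.018450
w = 0.004232 m/s

0.004232


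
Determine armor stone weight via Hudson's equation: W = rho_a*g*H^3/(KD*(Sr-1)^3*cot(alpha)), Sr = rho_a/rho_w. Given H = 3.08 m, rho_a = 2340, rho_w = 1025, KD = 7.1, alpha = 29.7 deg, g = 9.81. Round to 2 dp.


Sr = rho_a / rho_w = 2340 / 1025 = 2.282927
(Sr - 1) = 1.282927
(Sr - 1)^3 = 2.111571
cot(29.7) = 1 / tan(29.7) = 1 / 0.570390 = 1.753187
Numerator = 2340 * 9.81 * 3.08^3 = 670713.4482
Denominator = 7.1 * 2.111571 * 1.753187 = 26.284043
W = 670713.4482 / 26.284043
W = 25517.90 N

25517.90


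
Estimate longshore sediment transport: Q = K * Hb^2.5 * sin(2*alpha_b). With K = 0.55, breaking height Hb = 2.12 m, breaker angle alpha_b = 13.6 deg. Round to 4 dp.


Q = K * Hb^2.5 * sin(2 * alpha_b)
Hb^2.5 = 2.12^2.5 = 6.543945
sin(2 * 13.6) = sin(27.2) = 0.457098
Q = 0.55 * 6.543945 * 0.457098
Q = 1.6452 m^3/s

1.6452


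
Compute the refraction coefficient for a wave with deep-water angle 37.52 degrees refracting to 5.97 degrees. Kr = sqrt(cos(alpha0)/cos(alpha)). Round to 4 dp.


Kr = sqrt(cos(alpha0) / cos(alpha))
cos(37.52) = 0.793141
cos(5.97) = 0.994576
Kr = sqrt(0.793141 / 0.994576)
Kr = sqrt(0.797466)
Kr = 0.8930

0.8930


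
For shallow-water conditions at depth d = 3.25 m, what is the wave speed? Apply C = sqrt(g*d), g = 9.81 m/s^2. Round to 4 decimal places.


Using the shallow-water approximation:
C = sqrt(g * d) = sqrt(9.81 * 3.25)
C = sqrt(31.8825)
C = 5.6465 m/s

5.6465


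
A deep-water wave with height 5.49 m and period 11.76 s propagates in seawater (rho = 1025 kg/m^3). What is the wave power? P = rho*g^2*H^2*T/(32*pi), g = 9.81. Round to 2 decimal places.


P = rho * g^2 * H^2 * T / (32 * pi)
P = 1025 * 9.81^2 * 5.49^2 * 11.76 / (32 * pi)
P = 1025 * 96.2361 * 30.1401 * 11.76 / 100.53096
P = 347787.56 W/m

347787.56


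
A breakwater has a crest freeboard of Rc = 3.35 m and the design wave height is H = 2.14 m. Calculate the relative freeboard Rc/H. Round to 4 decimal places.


Relative freeboard = Rc / H
= 3.35 / 2.14
= 1.5654

1.5654


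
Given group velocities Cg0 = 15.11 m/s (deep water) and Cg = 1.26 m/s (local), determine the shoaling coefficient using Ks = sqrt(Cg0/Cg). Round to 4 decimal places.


Ks = sqrt(Cg0 / Cg)
Ks = sqrt(15.11 / 1.26)
Ks = sqrt(11.9921)
Ks = 3.4630

3.4630


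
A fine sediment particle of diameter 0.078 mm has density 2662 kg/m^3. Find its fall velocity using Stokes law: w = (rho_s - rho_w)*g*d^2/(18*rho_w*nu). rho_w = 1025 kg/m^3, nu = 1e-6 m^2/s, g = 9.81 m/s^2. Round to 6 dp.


w = (rho_s - rho_w) * g * d^2 / (18 * rho_w * nu)
d = 0.078 mm = 0.000078 m
rho_s - rho_w = 2662 - 1025 = 1637
Numerator = 1637 * 9.81 * (0.000078)^2 = 0.000097702773
Denominator = 18 * 1025 * 1e-6 = 0.018450
w = 0.005296 m/s

0.005296


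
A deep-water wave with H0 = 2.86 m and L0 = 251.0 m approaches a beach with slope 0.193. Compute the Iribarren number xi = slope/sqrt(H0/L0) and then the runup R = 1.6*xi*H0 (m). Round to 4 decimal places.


xi = slope / sqrt(H0/L0)
H0/L0 = 2.86/251.0 = 0.011394
sqrt(0.011394) = 0.106745
xi = 0.193 / 0.106745 = 1.808053
R = 1.6 * xi * H0 = 1.6 * 1.808053 * 2.86
R = 8.2737 m

8.2737


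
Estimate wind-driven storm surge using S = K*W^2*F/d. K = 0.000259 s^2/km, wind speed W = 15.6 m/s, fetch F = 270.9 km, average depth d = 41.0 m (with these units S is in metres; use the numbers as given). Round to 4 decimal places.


S = K * W^2 * F / d
W^2 = 15.6^2 = 243.36
S = 0.000259 * 243.36 * 270.9 / 41.0
Numerator = 0.000259 * 243.36 * 270.9 = 17.074892
S = 17.074892 / 41.0 = 0.4165 m

0.4165


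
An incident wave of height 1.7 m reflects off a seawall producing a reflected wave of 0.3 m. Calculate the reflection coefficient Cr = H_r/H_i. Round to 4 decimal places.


Cr = H_r / H_i
Cr = 0.3 / 1.7
Cr = 0.1765

0.1765


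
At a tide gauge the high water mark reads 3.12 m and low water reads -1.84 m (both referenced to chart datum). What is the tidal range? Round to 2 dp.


Tidal range = High water - Low water
Tidal range = 3.12 - (-1.84)
Tidal range = 4.96 m

4.96


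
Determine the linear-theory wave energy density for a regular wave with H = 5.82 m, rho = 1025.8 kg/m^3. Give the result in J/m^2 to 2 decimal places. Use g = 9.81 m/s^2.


E = (1/8) * rho * g * H^2
E = (1/8) * 1025.8 * 9.81 * 5.82^2
E = 0.125 * 1025.8 * 9.81 * 33.8724
E = 42607.66 J/m^2

42607.66


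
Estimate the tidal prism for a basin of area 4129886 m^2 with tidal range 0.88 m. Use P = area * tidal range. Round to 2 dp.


Tidal prism = Area * Tidal range
P = 4129886 * 0.88
P = 3634299.68 m^3

3634299.68


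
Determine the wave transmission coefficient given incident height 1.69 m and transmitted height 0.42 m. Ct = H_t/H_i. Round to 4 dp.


Ct = H_t / H_i
Ct = 0.42 / 1.69
Ct = 0.2485

0.2485


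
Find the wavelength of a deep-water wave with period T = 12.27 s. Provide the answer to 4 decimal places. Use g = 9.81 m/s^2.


L0 = g * T^2 / (2 * pi)
L0 = 9.81 * 12.27^2 / (2 * pi)
L0 = 9.81 * 150.5529 / 6.28319
L0 = 1476.9239 / 6.28319
L0 = 235.0597 m

235.0597


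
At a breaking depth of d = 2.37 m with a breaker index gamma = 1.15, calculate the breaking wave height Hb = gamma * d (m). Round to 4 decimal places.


Hb = gamma * d
Hb = 1.15 * 2.37
Hb = 2.7255 m

2.7255


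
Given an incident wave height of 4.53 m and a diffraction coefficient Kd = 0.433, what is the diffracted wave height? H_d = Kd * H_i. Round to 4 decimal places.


H_d = Kd * H_i
H_d = 0.433 * 4.53
H_d = 1.9615 m

1.9615


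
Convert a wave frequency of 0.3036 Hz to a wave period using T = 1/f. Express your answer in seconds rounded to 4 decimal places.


T = 1 / f
T = 1 / 0.3036
T = 3.2938 s

3.2938


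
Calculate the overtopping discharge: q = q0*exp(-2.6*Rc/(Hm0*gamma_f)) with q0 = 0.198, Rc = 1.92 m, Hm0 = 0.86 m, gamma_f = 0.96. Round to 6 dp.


q = q0 * exp(-2.6 * Rc / (Hm0 * gamma_f))
Exponent = -2.6 * 1.92 / (0.86 * 0.96)
= -2.6 * 1.92 / 0.8256
= -6.046512
exp(-6.046512) = 0.002366
q = 0.198 * 0.002366
q = 0.000468 m^3/s/m

0.000468


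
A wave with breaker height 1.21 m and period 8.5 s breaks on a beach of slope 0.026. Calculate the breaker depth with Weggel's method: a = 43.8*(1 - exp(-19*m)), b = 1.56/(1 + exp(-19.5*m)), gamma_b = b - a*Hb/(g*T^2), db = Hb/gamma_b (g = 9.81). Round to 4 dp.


a = 43.8 * (1 - exp(-19 * m))
exp(-19 * 0.026) = exp(-0.4940) = 0.610181
a = 43.8 * (1 - 0.610181) = 17.074082
b = 1.56 / (1 + exp(-19.5 * m))
exp(-19.5 * 0.026) = exp(-0.5070) = 0.602300
b = 1.56 / (1 + 0.602300) = 0.973601
Hb / (g * T^2) = 1.21 / (9.81 * 8.5^2) = 1.21 / 708.7725 = 0.00170718
gamma_b = b - a * Hb/(g*T^2) = 0.973601 - 17.074082 * 0.00170718 = 0.944452
db = Hb / gamma_b = 1.21 / 0.944452
db = 1.2812 m

1.2812


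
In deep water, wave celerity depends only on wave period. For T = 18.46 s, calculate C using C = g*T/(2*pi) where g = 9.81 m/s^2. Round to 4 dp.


We use the deep-water celerity formula:
C = g * T / (2 * pi)
C = 9.81 * 18.46 / (2 * 3.14159...)
C = 181.092600 / 6.283185
C = 28.8218 m/s

28.8218
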